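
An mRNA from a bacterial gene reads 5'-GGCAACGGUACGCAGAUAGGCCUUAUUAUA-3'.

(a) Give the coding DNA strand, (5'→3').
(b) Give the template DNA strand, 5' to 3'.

(a) The coding strand matches the mRNA with U→T.
(b) The template strand is the reverse complement of the coding strand.

(a) 5'-GGCAACGGTACGCAGATAGGCCTTATTATA-3'
(b) 5'-TATAATAAGGCCTATCTGCGTACCGTTGCC-3'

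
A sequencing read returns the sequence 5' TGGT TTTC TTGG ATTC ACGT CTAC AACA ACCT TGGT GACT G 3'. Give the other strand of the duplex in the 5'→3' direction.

5′-CAGTCACCAAGGTTGTTGTAGACGTGAATCCAAGAAAACCA-3′

The complement of TGGTTTTCTTGGATTCACGTCTACAACAACCTTGGTGACTG is ACCAAAAGAACCTAAGTGCAGATGTTGTTGGAACCACTGAC (A↔T, G↔C). DNA strands are antiparallel, so the complementary strand runs 3'→5'; reversing gives the 5'→3' form.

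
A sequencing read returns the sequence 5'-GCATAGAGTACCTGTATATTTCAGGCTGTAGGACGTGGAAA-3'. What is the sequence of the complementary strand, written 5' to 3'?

5'-TTTCCACGTCCTACAGCCTGAAATATACAGGTACTCTATGC-3'

The complement of GCATAGAGTACCTGTATATTTCAGGCTGTAGGACGTGGAAA is CGTATCTCATGGACATATAAAGTCCGACATCCTGCACCTTT (A↔T, G↔C). DNA strands are antiparallel, so the complementary strand runs 3'→5'; reversing gives the 5'→3' form.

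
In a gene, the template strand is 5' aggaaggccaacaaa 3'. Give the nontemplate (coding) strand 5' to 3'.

The coding strand is complementary and antiparallel to the template: take the complement (A↔T, G↔C) and reverse.

5'-TTTGTTGGCCTTCCT-3'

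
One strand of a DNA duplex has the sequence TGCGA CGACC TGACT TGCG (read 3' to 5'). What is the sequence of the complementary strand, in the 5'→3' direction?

5′-ACGCTGCTGGACTGAACGC-3′

The strand is given 3'→5', so its complement runs 5'→3' in the same left-to-right order: pair each base A↔T, G↔C.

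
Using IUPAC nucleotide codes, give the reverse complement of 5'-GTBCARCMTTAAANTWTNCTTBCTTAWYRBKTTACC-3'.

5'-GGTAAMVYRWTAAGVAAGNAWANTTTAAKGYTGVAC-3'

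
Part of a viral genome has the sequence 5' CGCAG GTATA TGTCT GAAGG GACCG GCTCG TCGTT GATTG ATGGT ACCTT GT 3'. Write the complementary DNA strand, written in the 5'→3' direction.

The complement of CGCAGGTATATGTCTGAAGGGACCGGCTCGTCGTTGATTGATGGTACCTTGT is GCGTCCATATACAGACTTCCCTGGCCGAGCAGCAACTAACTACCATGGAACA (A↔T, G↔C). DNA strands are antiparallel, so the complementary strand runs 3'→5'; reversing gives the 5'→3' form.

5'-ACAAGGTACCATCAATCAACGACGAGCCGGTCCCTTCAGACATATACCTGCG-3'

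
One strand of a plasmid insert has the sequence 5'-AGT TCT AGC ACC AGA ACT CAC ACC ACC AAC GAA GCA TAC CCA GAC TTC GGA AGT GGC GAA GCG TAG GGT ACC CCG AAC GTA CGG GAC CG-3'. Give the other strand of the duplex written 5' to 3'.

5'-CGGTCCCGTACGTTCGGGGTACCCTACGCTTCGCCACTTCCGAAGTCTGGGTATGCTTCGTTGGTGGTGTGAGTTCTGGTGCTAGAACT-3'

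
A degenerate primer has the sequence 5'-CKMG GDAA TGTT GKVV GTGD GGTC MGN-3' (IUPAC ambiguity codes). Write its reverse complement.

5'-NCKGACCHCACBBMCAACATTHCCKMG-3'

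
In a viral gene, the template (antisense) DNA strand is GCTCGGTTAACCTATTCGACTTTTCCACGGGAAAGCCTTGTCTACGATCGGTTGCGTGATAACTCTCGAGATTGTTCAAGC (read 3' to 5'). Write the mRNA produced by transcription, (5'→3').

Reading the template 3'→5' as shown, RNA polymerase pairs each base (A→U, T→A, G↔C) to build mRNA 5'→3' directly.

5'-CGAGCCAAUUGGAUAAGCUGAAAAGGUGCCCUUUCGGAACAGAUGCUAGCCAACGCACUAUUGAGAGCUCUAACAAGUUCG-3'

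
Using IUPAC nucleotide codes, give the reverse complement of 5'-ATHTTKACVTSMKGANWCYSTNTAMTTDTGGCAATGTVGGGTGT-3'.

Standard pairs A↔T, G↔C; ambiguity codes pair Y↔R, M↔K, W↔W, S↔S, D↔H, V↔B, N↔N. Complement (TADAAMTGBASKMCTNWGRSANATKAAHACCGTTACABCCCACA), then reverse for 5'→3'.

5'-ACACCCBACATTGCCAHAAKTANASRGWNTCMKSABGTMAADAT-3'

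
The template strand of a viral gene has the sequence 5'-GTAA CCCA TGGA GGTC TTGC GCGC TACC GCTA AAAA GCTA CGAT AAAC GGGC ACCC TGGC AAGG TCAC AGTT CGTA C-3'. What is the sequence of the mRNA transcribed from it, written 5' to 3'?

5'-GUACGAACUGUGACCUUGCCAGGGUGCCCGUUUAUCGUAGCUUUUUAGCGGUAGCGCGCAAGACCUCCAUGGGUUAC-3'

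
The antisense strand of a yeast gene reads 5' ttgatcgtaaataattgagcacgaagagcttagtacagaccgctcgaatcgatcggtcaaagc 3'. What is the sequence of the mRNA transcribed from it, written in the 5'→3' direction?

The mRNA has the sequence of the coding strand (reverse complement of the template) with T→U. Reverse complement of TTGATCGTAAATAATTGAGCACGAAGAGCTTAGTACAGACCGCTCGAATCGATCGGTCAAAGC is GCTTTGACCGATCGATTCGAGCGGTCTGTACTAAGCTCTTCGTGCTCAATTATTTACGATCAA; then T→U.

5'-GCUUUGACCGAUCGAUUCGAGCGGUCUGUACUAAGCUCUUCGUGCUCAAUUAUUUACGAUCAA-3'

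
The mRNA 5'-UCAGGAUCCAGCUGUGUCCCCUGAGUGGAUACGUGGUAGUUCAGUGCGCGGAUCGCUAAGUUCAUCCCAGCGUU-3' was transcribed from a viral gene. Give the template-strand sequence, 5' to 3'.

5′-AACGCTGGGATGAACTTAGCGATCCGCGCACTGAACTACCACGTATCCACTCAGGGGACACAGCTGGATCCTGA-3′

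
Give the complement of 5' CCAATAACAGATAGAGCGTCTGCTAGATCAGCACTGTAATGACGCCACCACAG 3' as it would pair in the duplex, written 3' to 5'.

3'-GGTTATTGTCTATCTCGCAGACGATCTAGTCGTGACATTACTGCGGTGGTGTC-5'

Base-pairing A↔T, G↔C gives the complement. The complementary strand is antiparallel, so paired with a 5'→3' strand it runs 3'→5'.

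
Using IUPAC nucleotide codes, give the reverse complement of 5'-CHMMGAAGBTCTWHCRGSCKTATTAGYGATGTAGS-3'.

Standard pairs A↔T, G↔C; ambiguity codes pair R↔Y, M↔K, W↔W, S↔S, B↔V, H↔D. Complement (GDKKCTTCVAGAWDGYCSGMATAATCRCTACATCS), then reverse for 5'→3'.

5'-SCTACATCRCTAATAMGSCYGDWAGAVCTTCKKDG-3'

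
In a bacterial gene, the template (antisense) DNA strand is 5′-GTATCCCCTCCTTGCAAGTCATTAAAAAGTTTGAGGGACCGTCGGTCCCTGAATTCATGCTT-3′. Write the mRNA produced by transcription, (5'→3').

RNA polymerase reads the template 3'→5' and synthesizes mRNA 5'→3' by base-pairing (A→U, T→A, G↔C). The complement of the template is CATAGGGGAGGAACGTTCAGTAATTTTTCAAACTCCCTGGCAGCCAGGGACTTAAGTACGAA; antiparallel, so 5'→3' the coding strand is AAGCATGAATTCAGGGACCGACGGTCCCTCAAACTTTTTAATGACTTGCAAGGAGGGGATAC. Replace T with U for the mRNA.

5'-AAGCAUGAAUUCAGGGACCGACGGUCCCUCAAACUUUUUAAUGACUUGCAAGGAGGGGAUAC-3'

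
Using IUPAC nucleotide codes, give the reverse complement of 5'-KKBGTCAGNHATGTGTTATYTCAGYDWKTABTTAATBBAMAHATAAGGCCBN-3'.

Standard pairs A↔T, G↔C; ambiguity codes pair Y↔R, M↔K, W↔W, B↔V, D↔H, N↔N. Complement (MMVCAGTCNDTACACAATARAGTCRHWMATVAATTAVVTKTDTATTCCGGVN), then reverse for 5'→3'.

5'-NVGGCCTTATDTKTVVATTAAVTAMWHRCTGARATAACACATDNCTGACVMM-3'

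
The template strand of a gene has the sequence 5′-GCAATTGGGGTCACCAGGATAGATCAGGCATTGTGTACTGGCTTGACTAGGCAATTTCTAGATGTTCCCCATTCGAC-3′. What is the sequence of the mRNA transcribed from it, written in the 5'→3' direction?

RNA polymerase reads the template 3'→5' and synthesizes mRNA 5'→3' by base-pairing (A→U, T→A, G↔C). The complement of the template is CGTTAACCCCAGTGGTCCTATCTAGTCCGTAACACATGACCGAACTGATCCGTTAAAGATCTACAAGGGGTAAGCTG; antiparallel, so 5'→3' the coding strand is GTCGAATGGGGAACATCTAGAAATTGCCTAGTCAAGCCAGTACACAATGCCTGATCTATCCTGGTGACCCCAATTGC. Replace T with U for the mRNA.

5'-GUCGAAUGGGGAACAUCUAGAAAUUGCCUAGUCAAGCCAGUACACAAUGCCUGAUCUAUCCUGGUGACCCCAAUUGC-3'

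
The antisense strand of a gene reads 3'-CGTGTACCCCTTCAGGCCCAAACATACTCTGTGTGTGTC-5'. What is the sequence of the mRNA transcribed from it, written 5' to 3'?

5'-GCACAUGGGGAAGUCCGGGUUUGUAUGAGACACACACAG-3'

Reading the template 3'→5' as shown, RNA polymerase pairs each base (A→U, T→A, G↔C) to build mRNA 5'→3' directly.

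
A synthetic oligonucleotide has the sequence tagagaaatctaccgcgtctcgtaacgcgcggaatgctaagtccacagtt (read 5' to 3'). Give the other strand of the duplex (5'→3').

5'-AACTGTGGACTTAGCATTCCGCGCGTTACGAGACGCGGTAGATTTCTCTA-3'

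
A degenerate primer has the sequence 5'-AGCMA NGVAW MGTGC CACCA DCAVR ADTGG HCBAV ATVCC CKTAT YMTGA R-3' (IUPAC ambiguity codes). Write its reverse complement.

Standard pairs A↔T, G↔C; ambiguity codes pair R↔Y, M↔K, W↔W, B↔V, D↔H, N↔N. Complement (TCGKTNCBTWKCACGGTGGTHGTBYTHACCDGVTBTABGGGMATARKACTY), then reverse for 5'→3'.

5'-YTCAKRATAMGGGBATBTVGDCCAHTYBTGHTGGTGGCACKWTBCNTKGCT-3'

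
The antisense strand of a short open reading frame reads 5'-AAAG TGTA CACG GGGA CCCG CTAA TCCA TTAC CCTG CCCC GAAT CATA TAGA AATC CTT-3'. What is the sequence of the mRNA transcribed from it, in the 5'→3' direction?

The mRNA has the sequence of the coding strand (reverse complement of the template) with T→U. Reverse complement of AAAGTGTACACGGGGACCCGCTAATCCATTACCCTGCCCCGAATCATATAGAAATCCTT is AAGGATTTCTATATGATTCGGGGCAGGGTAATGGATTAGCGGGTCCCCGTGTACACTTT; then T→U.

5'-AAGGAUUUCUAUAUGAUUCGGGGCAGGGUAAUGGAUUAGCGGGUCCCCGUGUACACUUU-3'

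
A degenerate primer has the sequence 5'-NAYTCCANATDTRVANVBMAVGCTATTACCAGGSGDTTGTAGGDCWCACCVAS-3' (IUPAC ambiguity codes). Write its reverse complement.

Standard pairs A↔T, G↔C; ambiguity codes pair R↔Y, M↔K, W↔W, S↔S, B↔V, D↔H, N↔N. Complement (NTRAGGTNTAHAYBTNBVKTBCGATAATGGTCCSCHAACATCCHGWGTGGBTS), then reverse for 5'→3'.

5′-STBGGTGWGHCCTACAAHCSCCTGGTAATAGCBTKVBNTBYAHATNTGGARTN-3′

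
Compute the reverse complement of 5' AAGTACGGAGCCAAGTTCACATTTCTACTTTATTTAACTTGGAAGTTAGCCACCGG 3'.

5'-CCGGTGGCTAACTTCCAAGTTAAATAAAGTAGAAATGTGAACTTGGCTCCGTACTT-3'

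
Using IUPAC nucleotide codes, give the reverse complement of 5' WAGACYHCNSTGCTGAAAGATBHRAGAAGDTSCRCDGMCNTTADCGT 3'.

5′-ACGHTAANGKCHGYGSAHCTTCTYDVATCTTTCAGCASNGDRGTCTW-3′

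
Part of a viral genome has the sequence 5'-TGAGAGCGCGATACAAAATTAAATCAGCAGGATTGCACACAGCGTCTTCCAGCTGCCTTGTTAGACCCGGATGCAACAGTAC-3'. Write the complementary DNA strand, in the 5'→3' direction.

5'-GTACTGTTGCATCCGGGTCTAACAAGGCAGCTGGAAGACGCTGTGTGCAATCCTGCTGATTTAATTTTGTATCGCGCTCTCA-3'

The complement of TGAGAGCGCGATACAAAATTAAATCAGCAGGATTGCACACAGCGTCTTCCAGCTGCCTTGTTAGACCCGGATGCAACAGTAC is ACTCTCGCGCTATGTTTTAATTTAGTCGTCCTAACGTGTGTCGCAGAAGGTCGACGGAACAATCTGGGCCTACGTTGTCATG (A↔T, G↔C). DNA strands are antiparallel, so the complementary strand runs 3'→5'; reversing gives the 5'→3' form.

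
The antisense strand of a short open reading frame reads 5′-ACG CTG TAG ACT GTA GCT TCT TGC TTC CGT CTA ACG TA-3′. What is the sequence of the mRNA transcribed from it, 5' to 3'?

The mRNA has the sequence of the coding strand (reverse complement of the template) with T→U. Reverse complement of ACGCTGTAGACTGTAGCTTCTTGCTTCCGTCTAACGTA is TACGTTAGACGGAAGCAAGAAGCTACAGTCTACAGCGT; then T→U.

5'-UACGUUAGACGGAAGCAAGAAGCUACAGUCUACAGCGU-3'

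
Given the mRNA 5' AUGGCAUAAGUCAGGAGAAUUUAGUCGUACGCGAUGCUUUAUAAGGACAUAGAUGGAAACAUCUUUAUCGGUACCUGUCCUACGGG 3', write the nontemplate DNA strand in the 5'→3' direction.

The coding DNA strand has the same 5'→3' sequence as the mRNA with U replaced by T.

5'-ATGGCATAAGTCAGGAGAATTTAGTCGTACGCGATGCTTTATAAGGACATAGATGGAAACATCTTTATCGGTACCTGTCCTACGGG-3'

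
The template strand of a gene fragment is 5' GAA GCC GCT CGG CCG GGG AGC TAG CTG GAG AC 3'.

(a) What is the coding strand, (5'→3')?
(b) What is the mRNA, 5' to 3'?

(a) The coding strand is the reverse complement of the template: complement CTTCGGCGAGCCGGCCCCTCGATCGACCTCTG, then reverse.
(b) mRNA has the coding-strand sequence with T→U.

(a) 5'-GTCTCCAGCTAGCTCCCCGGCCGAGCGGCTTC-3'
(b) 5'-GUCUCCAGCUAGCUCCCCGGCCGAGCGGCUUC-3'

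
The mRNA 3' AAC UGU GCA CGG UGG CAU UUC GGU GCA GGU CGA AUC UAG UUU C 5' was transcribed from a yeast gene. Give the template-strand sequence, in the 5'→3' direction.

5'-TTGACACGTGCCACCGTAAAGCCACGTCCAGCTTAGATCAAAG-3'

Written 5'→3' the mRNA is CUUUGAUCUAAGCUGGACGUGGCUUUACGGUGGCACGUGUCAA, so the coding DNA strand is CTTTGATCTAAGCTGGACGTGGCTTTACGGTGGCACGTGTCAA. The template is its reverse complement.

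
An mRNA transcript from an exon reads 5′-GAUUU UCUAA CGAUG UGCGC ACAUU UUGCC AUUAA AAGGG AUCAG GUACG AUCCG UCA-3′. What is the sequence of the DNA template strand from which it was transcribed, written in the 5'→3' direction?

5'-TGACGGATCGTACCTGATCCCTTTTAATGGCAAAATGTGCGCACATCGTTAGAAAATC-3'

Replace U with T to get the coding DNA strand: GATTTTCTAACGATGTGCGCACATTTTGCCATTAAAAGGGATCAGGTACGATCCGTCA. The template strand is its reverse complement (complement CTAAAAGATTGCTACACGCGTGTAAAACGGTAATTTTCCCTAGTCCATGCTAGGCAGT, then reverse).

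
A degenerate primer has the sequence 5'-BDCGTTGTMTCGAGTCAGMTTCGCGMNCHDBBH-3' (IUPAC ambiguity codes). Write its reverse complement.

5'-DVVHDGNKCGCGAAKCTGACTCGAKACAACGHV-3'

Standard pairs A↔T, G↔C; ambiguity codes pair M↔K, B↔V, D↔H, N↔N. Complement (VHGCAACAKAGCTCAGTCKAAGCGCKNGDHVVD), then reverse for 5'→3'.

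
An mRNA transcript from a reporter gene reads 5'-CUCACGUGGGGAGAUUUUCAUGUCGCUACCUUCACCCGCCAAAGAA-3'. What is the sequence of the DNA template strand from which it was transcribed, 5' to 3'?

5'-TTCTTTGGCGGGTGAAGGTAGCGACATGAAAATCTCCCCACGTGAG-3'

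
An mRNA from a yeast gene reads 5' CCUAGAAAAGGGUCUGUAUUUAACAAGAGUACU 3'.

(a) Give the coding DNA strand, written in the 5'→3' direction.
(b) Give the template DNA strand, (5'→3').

(a) The coding strand matches the mRNA with U→T.
(b) The template strand is the reverse complement of the coding strand.

(a) 5'-CCTAGAAAAGGGTCTGTATTTAACAAGAGTACT-3'
(b) 5'-AGTACTCTTGTTAAATACAGACCCTTTTCTAGG-3'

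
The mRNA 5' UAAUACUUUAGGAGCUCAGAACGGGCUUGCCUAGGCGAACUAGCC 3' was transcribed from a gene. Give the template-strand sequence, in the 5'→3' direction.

Replace U with T to get the coding DNA strand: TAATACTTTAGGAGCTCAGAACGGGCTTGCCTAGGCGAACTAGCC. The template strand is its reverse complement (complement ATTATGAAATCCTCGAGTCTTGCCCGAACGGATCCGCTTGATCGG, then reverse).

5'-GGCTAGTTCGCCTAGGCAAGCCCGTTCTGAGCTCCTAAAGTATTA-3'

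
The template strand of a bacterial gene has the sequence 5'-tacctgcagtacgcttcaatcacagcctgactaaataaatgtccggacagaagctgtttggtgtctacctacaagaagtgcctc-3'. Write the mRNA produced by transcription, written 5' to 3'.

5'-GAGGCACUUCUUGUAGGUAGACACCAAACAGCUUCUGUCCGGACAUUUAUUUAGUCAGGCUGUGAUUGAAGCGUACUGCAGGUA-3'

The mRNA has the sequence of the coding strand (reverse complement of the template) with T→U. Reverse complement of TACCTGCAGTACGCTTCAATCACAGCCTGACTAAATAAATGTCCGGACAGAAGCTGTTTGGTGTCTACCTACAAGAAGTGCCTC is GAGGCACTTCTTGTAGGTAGACACCAAACAGCTTCTGTCCGGACATTTATTTAGTCAGGCTGTGATTGAAGCGTACTGCAGGTA; then T→U.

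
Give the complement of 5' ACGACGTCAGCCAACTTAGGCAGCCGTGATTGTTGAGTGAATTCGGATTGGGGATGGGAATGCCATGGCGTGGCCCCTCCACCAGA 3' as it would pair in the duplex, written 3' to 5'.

Base-pairing A↔T, G↔C gives the complement. The complementary strand is antiparallel, so paired with a 5'→3' strand it runs 3'→5'.

3′-TGCTGCAGTCGGTTGAATCCGTCGGCACTAACAACTCACTTAAGCCTAACCCCTACCCTTACGGTACCGCACCGGGGAGGTGGTCT-5′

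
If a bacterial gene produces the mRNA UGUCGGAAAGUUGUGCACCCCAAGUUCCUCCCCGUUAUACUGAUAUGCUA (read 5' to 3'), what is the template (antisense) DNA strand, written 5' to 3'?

5'-TAGCATATCAGTATAACGGGGAGGAACTTGGGGTGCACAACTTTCCGACA-3'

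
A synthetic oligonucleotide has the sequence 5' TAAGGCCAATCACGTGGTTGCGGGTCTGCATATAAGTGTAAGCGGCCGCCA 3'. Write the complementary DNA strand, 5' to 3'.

5'-TGGCGGCCGCTTACACTTATATGCAGACCCGCAACCACGTGATTGGCCTTA-3'

Pairing A↔T and G↔C gives ATTCCGGTTAGTGCACCAACGCCCAGACGTATATTCACATTCGCCGGCGGT, running 3'→5'. Reverse for the 5'→3' convention.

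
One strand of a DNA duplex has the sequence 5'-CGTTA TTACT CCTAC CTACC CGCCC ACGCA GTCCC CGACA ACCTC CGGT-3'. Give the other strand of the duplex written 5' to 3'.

Pairing A↔T and G↔C gives GCAATAATGAGGATGGATGGGCGGGTGCGTCAGGGGCTGTTGGAGGCCA, running 3'→5'. Reverse for the 5'→3' convention.

5′-ACCGGAGGTTGTCGGGGACTGCGTGGGCGGGTAGGTAGGAGTAATAACG-3′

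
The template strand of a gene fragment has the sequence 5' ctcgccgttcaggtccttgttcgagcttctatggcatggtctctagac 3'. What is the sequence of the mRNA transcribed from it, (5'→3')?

RNA polymerase reads the template 3'→5' and synthesizes mRNA 5'→3' by base-pairing (A→U, T→A, G↔C). The complement of the template is GAGCGGCAAGTCCAGGAACAAGCTCGAAGATACCGTACCAGAGATCTG; antiparallel, so 5'→3' the coding strand is GTCTAGAGACCATGCCATAGAAGCTCGAACAAGGACCTGAACGGCGAG. Replace T with U for the mRNA.

5'-GUCUAGAGACCAUGCCAUAGAAGCUCGAACAAGGACCUGAACGGCGAG-3'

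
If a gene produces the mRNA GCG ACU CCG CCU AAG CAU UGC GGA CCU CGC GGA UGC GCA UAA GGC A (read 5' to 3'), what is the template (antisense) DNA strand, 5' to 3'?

5'-TGCCTTATGCGCATCCGCGAGGTCCGCAATGCTTAGGCGGAGTCGC-3'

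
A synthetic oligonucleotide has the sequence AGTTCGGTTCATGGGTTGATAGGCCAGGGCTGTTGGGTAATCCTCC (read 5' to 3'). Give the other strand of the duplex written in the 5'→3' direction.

Pairing A↔T and G↔C gives TCAAGCCAAGTACCCAACTATCCGGTCCCGACAACCCATTAGGAGG, running 3'→5'. Reverse for the 5'→3' convention.

5'-GGAGGATTACCCAACAGCCCTGGCCTATCAACCCATGAACCGAACT-3'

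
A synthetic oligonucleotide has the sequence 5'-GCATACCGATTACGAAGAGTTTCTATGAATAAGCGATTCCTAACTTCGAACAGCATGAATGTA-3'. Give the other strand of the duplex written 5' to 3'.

5'-TACATTCATGCTGTTCGAAGTTAGGAATCGCTTATTCATAGAAACTCTTCGTAATCGGTATGC-3'

The complement of GCATACCGATTACGAAGAGTTTCTATGAATAAGCGATTCCTAACTTCGAACAGCATGAATGTA is CGTATGGCTAATGCTTCTCAAAGATACTTATTCGCTAAGGATTGAAGCTTGTCGTACTTACAT (A↔T, G↔C). DNA strands are antiparallel, so the complementary strand runs 3'→5'; reversing gives the 5'→3' form.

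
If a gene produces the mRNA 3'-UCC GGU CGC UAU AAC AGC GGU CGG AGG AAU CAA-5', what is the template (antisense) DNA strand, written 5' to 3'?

5'-AGGCCAGCGATATTGTCGCCAGCCTCCTTAGTT-3'

Written 5'→3' the mRNA is AACUAAGGAGGCUGGCGACAAUAUCGCUGGCCU, so the coding DNA strand is AACTAAGGAGGCTGGCGACAATATCGCTGGCCT. The template is its reverse complement.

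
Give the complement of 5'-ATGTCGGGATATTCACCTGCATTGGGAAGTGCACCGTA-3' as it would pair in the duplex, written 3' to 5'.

3'-TACAGCCCTATAAGTGGACGTAACCCTTCACGTGGCAT-5'

Base-pairing A↔T, G↔C gives the complement. The complementary strand is antiparallel, so paired with a 5'→3' strand it runs 3'→5'.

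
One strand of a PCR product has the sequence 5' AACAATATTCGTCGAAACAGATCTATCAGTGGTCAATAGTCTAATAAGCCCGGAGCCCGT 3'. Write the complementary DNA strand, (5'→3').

Pairing A↔T and G↔C gives TTGTTATAAGCAGCTTTGTCTAGATAGTCACCAGTTATCAGATTATTCGGGCCTCGGGCA, running 3'→5'. Reverse for the 5'→3' convention.

5'-ACGGGCTCCGGGCTTATTAGACTATTGACCACTGATAGATCTGTTTCGACGAATATTGTT-3'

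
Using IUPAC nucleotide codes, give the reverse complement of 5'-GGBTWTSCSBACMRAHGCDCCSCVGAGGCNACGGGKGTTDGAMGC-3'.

5'-GCKTCHAACMCCCGTNGCCTCBGSGGHGCDTYKGTVSGSAWAVCC-3'

Standard pairs A↔T, G↔C; ambiguity codes pair R↔Y, M↔K, W↔W, S↔S, B↔V, D↔H, N↔N. Complement (CCVAWASGSVTGKYTDCGHGGSGBCTCCGNTGCCCMCAAHCTKCG), then reverse for 5'→3'.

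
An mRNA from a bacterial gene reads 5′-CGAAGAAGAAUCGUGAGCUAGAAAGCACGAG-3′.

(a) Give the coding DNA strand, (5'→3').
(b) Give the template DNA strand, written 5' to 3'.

(a) The coding strand matches the mRNA with U→T.
(b) The template strand is the reverse complement of the coding strand.

(a) 5'-CGAAGAAGAATCGTGAGCTAGAAAGCACGAG-3'
(b) 5'-CTCGTGCTTTCTAGCTCACGATTCTTCTTCG-3'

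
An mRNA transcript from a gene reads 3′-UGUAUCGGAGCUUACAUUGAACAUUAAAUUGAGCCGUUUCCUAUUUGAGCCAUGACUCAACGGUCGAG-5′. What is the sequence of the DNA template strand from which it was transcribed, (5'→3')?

5'-ACATAGCCTCGAATGTAACTTGTAATTTAACTCGGCAAAGGATAAACTCGGTACTGAGTTGCCAGCTC-3'

Written 5'→3' the mRNA is GAGCUGGCAACUCAGUACCGAGUUUAUCCUUUGCCGAGUUAAAUUACAAGUUACAUUCGAGGCUAUGU, so the coding DNA strand is GAGCTGGCAACTCAGTACCGAGTTTATCCTTTGCCGAGTTAAATTACAAGTTACATTCGAGGCTATGT. The template is its reverse complement.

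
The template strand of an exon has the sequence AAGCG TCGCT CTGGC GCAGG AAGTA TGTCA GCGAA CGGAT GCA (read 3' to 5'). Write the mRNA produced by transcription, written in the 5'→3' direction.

Reading the template 3'→5' as shown, RNA polymerase pairs each base (A→U, T→A, G↔C) to build mRNA 5'→3' directly.

5′-UUCGCAGCGAGACCGCGUCCUUCAUACAGUCGCUUGCCUACGU-3′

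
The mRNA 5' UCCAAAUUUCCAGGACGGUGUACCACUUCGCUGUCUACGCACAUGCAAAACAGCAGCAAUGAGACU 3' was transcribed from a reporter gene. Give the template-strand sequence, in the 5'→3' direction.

5'-AGTCTCATTGCTGCTGTTTTGCATGTGCGTAGACAGCGAAGTGGTACACCGTCCTGGAAATTTGGA-3'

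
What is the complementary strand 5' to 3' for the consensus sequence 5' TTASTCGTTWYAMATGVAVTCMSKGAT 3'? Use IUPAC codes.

5'-ATCMSKGABTBCATKTRWAACGASTAA-3'

Standard pairs A↔T, G↔C; ambiguity codes pair Y↔R, M↔K, W↔W, S↔S, V↔B. Complement (AATSAGCAAWRTKTACBTBAGKSMCTA), then reverse for 5'→3'.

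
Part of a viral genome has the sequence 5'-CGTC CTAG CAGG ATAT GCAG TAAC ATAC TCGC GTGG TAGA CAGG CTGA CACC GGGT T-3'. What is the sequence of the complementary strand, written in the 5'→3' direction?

The complement of CGTCCTAGCAGGATATGCAGTAACATACTCGCGTGGTAGACAGGCTGACACCGGGTT is GCAGGATCGTCCTATACGTCATTGTATGAGCGCACCATCTGTCCGACTGTGGCCCAA (A↔T, G↔C). DNA strands are antiparallel, so the complementary strand runs 3'→5'; reversing gives the 5'→3' form.

5′-AACCCGGTGTCAGCCTGTCTACCACGCGAGTATGTTACTGCATATCCTGCTAGGACG-3′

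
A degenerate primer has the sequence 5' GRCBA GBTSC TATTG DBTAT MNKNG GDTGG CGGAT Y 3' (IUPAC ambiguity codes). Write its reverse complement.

5'-RATCCGCCAHCCNMNKATAVHCAATAGSAVCTVGYC-3'

Standard pairs A↔T, G↔C; ambiguity codes pair R↔Y, M↔K, S↔S, B↔V, D↔H, N↔N. Complement (CYGVTCVASGATAACHVATAKNMNCCHACCGCCTAR), then reverse for 5'→3'.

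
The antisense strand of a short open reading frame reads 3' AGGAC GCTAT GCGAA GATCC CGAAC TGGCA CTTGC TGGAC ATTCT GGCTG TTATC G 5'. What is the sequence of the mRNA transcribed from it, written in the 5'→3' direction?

Reading the template 3'→5' as shown, RNA polymerase pairs each base (A→U, T→A, G↔C) to build mRNA 5'→3' directly.

5′-UCCUGCGAUACGCUUCUAGGGCUUGACCGUGAACGACCUGUAAGACCGACAAUAGC-3′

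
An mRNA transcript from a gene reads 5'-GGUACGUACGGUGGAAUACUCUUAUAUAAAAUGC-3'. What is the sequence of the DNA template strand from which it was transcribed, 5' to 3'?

Replace U with T to get the coding DNA strand: GGTACGTACGGTGGAATACTCTTATATAAAATGC. The template strand is its reverse complement (complement CCATGCATGCCACCTTATGAGAATATATTTTACG, then reverse).

5′-GCATTTTATATAAGAGTATTCCACCGTACGTACC-3′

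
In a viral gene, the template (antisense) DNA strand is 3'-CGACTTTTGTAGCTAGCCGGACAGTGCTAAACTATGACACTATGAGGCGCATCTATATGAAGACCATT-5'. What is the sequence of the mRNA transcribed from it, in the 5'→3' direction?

Reading the template 3'→5' as shown, RNA polymerase pairs each base (A→U, T→A, G↔C) to build mRNA 5'→3' directly.

5'-GCUGAAAACAUCGAUCGGCCUGUCACGAUUUGAUACUGUGAUACUCCGCGUAGAUAUACUUCUGGUAA-3'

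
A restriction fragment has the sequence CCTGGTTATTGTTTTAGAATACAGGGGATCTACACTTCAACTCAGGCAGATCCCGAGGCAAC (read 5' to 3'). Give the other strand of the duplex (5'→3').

5'-GTTGCCTCGGGATCTGCCTGAGTTGAAGTGTAGATCCCCTGTATTCTAAAACAATAACCAGG-3'

Pairing A↔T and G↔C gives GGACCAATAACAAAATCTTATGTCCCCTAGATGTGAAGTTGAGTCCGTCTAGGGCTCCGTTG, running 3'→5'. Reverse for the 5'→3' convention.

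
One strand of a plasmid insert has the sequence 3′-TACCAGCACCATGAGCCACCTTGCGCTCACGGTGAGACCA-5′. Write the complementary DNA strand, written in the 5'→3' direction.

The strand is given 3'→5', so its complement runs 5'→3' in the same left-to-right order: pair each base A↔T, G↔C.

5'-ATGGTCGTGGTACTCGGTGGAACGCGAGTGCCACTCTGGT-3'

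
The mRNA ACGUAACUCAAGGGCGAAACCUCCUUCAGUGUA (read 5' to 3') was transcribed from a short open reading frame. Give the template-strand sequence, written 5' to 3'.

5'-TACACTGAAGGAGGTTTCGCCCTTGAGTTACGT-3'

Replace U with T to get the coding DNA strand: ACGTAACTCAAGGGCGAAACCTCCTTCAGTGTA. The template strand is its reverse complement (complement TGCATTGAGTTCCCGCTTTGGAGGAAGTCACAT, then reverse).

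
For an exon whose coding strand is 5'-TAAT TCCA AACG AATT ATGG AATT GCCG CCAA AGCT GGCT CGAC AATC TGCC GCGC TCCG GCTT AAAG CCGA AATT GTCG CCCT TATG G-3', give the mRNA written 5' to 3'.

5'-UAAUUCCAAACGAAUUAUGGAAUUGCCGCCAAAGCUGGCUCGACAAUCUGCCGCGCUCCGGCUUAAAGCCGAAAUUGUCGCCCUUAUGG-3'

The mRNA is synthesized from the template strand, so it matches the coding strand with T replaced by U.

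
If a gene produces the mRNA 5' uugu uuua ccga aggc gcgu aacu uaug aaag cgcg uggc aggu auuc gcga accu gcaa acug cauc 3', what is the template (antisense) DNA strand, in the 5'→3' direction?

5'-GATGCAGTTTGCAGGTTCGCGAATACCTGCCACGCGCTTTCATAAGTTACGCGCCTTCGGTAAAACAA-3'

Replace U with T to get the coding DNA strand: TTGTTTTACCGAAGGCGCGTAACTTATGAAAGCGCGTGGCAGGTATTCGCGAACCTGCAAACTGCATC. The template strand is its reverse complement (complement AACAAAATGGCTTCCGCGCATTGAATACTTTCGCGCACCGTCCATAAGCGCTTGGACGTTTGACGTAG, then reverse).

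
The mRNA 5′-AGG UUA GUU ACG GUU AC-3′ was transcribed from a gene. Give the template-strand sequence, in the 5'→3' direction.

Replace U with T to get the coding DNA strand: AGGTTAGTTACGGTTAC. The template strand is its reverse complement (complement TCCAATCAATGCCAATG, then reverse).

5′-GTAACCGTAACTAACCT-3′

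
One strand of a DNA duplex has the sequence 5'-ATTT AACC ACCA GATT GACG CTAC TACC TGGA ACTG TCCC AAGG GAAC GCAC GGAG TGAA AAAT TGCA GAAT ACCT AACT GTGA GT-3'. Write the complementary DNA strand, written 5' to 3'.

5'-ACTCACAGTTAGGTATTCTGCAATTTTTCACTCCGTGCGTTCCCTTGGGACAGTTCCAGGTAGTAGCGTCAATCTGGTGGTTAAAT-3'

The complement of ATTTAACCACCAGATTGACGCTACTACCTGGAACTGTCCCAAGGGAACGCACGGAGTGAAAAATTGCAGAATACCTAACTGTGAGT is TAAATTGGTGGTCTAACTGCGATGATGGACCTTGACAGGGTTCCCTTGCGTGCCTCACTTTTTAACGTCTTATGGATTGACACTCA (A↔T, G↔C). DNA strands are antiparallel, so the complementary strand runs 3'→5'; reversing gives the 5'→3' form.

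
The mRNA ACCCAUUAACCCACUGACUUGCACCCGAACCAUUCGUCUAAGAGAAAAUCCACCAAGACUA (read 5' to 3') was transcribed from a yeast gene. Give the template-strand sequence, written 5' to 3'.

Replace U with T to get the coding DNA strand: ACCCATTAACCCACTGACTTGCACCCGAACCATTCGTCTAAGAGAAAATCCACCAAGACTA. The template strand is its reverse complement (complement TGGGTAATTGGGTGACTGAACGTGGGCTTGGTAAGCAGATTCTCTTTTAGGTGGTTCTGAT, then reverse).

5'-TAGTCTTGGTGGATTTTCTCTTAGACGAATGGTTCGGGTGCAAGTCAGTGGGTTAATGGGT-3'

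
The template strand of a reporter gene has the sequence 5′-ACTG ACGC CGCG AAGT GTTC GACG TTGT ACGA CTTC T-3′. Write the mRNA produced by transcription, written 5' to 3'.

5'-AGAAGUCGUACAACGUCGAACACUUCGCGGCGUCAGU-3'

The mRNA has the sequence of the coding strand (reverse complement of the template) with T→U. Reverse complement of ACTGACGCCGCGAAGTGTTCGACGTTGTACGACTTCT is AGAAGTCGTACAACGTCGAACACTTCGCGGCGTCAGT; then T→U.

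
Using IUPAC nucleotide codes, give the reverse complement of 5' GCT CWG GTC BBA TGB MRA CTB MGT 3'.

5'-ACKVAGTYKVCATVVGACCWGAGC-3'

Standard pairs A↔T, G↔C; ambiguity codes pair R↔Y, M↔K, W↔W, B↔V. Complement (CGAGWCCAGVVTACVKYTGAVKCA), then reverse for 5'→3'.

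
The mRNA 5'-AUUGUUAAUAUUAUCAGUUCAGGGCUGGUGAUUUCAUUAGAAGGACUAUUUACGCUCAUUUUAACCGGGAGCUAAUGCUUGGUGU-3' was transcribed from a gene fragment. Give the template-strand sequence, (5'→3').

5'-ACACCAAGCATTAGCTCCCGGTTAAAATGAGCGTAAATAGTCCTTCTAATGAAATCACCAGCCCTGAACTGATAATATTAACAAT-3'

Replace U with T to get the coding DNA strand: ATTGTTAATATTATCAGTTCAGGGCTGGTGATTTCATTAGAAGGACTATTTACGCTCATTTTAACCGGGAGCTAATGCTTGGTGT. The template strand is its reverse complement (complement TAACAATTATAATAGTCAAGTCCCGACCACTAAAGTAATCTTCCTGATAAATGCGAGTAAAATTGGCCCTCGATTACGAACCACA, then reverse).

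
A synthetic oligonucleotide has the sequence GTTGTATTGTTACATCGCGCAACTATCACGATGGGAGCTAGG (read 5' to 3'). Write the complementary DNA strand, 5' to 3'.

Pairing A↔T and G↔C gives CAACATAACAATGTAGCGCGTTGATAGTGCTACCCTCGATCC, running 3'→5'. Reverse for the 5'→3' convention.

5'-CCTAGCTCCCATCGTGATAGTTGCGCGATGTAACAATACAAC-3'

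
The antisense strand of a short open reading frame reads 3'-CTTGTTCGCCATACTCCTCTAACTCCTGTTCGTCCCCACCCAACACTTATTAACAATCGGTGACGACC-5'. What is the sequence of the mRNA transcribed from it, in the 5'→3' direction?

5'-GAACAAGCGGUAUGAGGAGAUUGAGGACAAGCAGGGGUGGGUUGUGAAUAAUUGUUAGCCACUGCUGG-3'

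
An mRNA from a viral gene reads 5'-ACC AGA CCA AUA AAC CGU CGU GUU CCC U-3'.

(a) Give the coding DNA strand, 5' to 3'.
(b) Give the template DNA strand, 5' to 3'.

(a) The coding strand matches the mRNA with U→T.
(b) The template strand is the reverse complement of the coding strand.

(a) 5'-ACCAGACCAATAAACCGTCGTGTTCCCT-3'
(b) 5'-AGGGAACACGACGGTTTATTGGTCTGGT-3'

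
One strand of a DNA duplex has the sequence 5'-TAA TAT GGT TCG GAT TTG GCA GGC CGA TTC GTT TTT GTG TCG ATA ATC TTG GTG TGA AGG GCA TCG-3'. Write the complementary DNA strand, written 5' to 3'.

Pairing A↔T and G↔C gives ATTATACCAAGCCTAAACCGTCCGGCTAAGCAAAAACACAGCTATTAGAACCACACTTCCCGTAGC, running 3'→5'. Reverse for the 5'→3' convention.

5′-CGATGCCCTTCACACCAAGATTATCGACACAAAAACGAATCGGCCTGCCAAATCCGAACCATATTA-3′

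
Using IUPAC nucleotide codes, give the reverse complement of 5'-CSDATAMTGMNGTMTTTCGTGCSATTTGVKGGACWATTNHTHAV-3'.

5'-BTDADNAATWGTCCMBCAAATSGCACGAAAKACNKCAKTATHSG-3'

Standard pairs A↔T, G↔C; ambiguity codes pair M↔K, W↔W, S↔S, D↔H, V↔B, N↔N. Complement (GSHTATKACKNCAKAAAGCACGSTAAACBMCCTGWTAANDADTB), then reverse for 5'→3'.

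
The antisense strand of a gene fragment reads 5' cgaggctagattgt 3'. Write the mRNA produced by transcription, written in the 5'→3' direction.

5'-ACAAUCUAGCCUCG-3'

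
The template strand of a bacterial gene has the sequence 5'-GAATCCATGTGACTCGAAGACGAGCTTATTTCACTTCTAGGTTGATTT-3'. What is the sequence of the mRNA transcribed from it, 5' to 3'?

5'-AAAUCAACCUAGAAGUGAAAUAAGCUCGUCUUCGAGUCACAUGGAUUC-3'

The mRNA has the sequence of the coding strand (reverse complement of the template) with T→U. Reverse complement of GAATCCATGTGACTCGAAGACGAGCTTATTTCACTTCTAGGTTGATTT is AAATCAACCTAGAAGTGAAATAAGCTCGTCTTCGAGTCACATGGATTC; then T→U.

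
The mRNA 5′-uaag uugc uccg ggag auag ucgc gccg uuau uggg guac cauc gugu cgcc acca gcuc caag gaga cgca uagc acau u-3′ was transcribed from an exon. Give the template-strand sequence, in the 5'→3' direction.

5'-AATGTGCTATGCGTCTCCTTGGAGCTGGTGGCGACACGATGGTACCCCAATAACGGCGCGACTATCTCCCGGAGCAACTTA-3'

Replace U with T to get the coding DNA strand: TAAGTTGCTCCGGGAGATAGTCGCGCCGTTATTGGGGTACCATCGTGTCGCCACCAGCTCCAAGGAGACGCATAGCACATT. The template strand is its reverse complement (complement ATTCAACGAGGCCCTCTATCAGCGCGGCAATAACCCCATGGTAGCACAGCGGTGGTCGAGGTTCCTCTGCGTATCGTGTAA, then reverse).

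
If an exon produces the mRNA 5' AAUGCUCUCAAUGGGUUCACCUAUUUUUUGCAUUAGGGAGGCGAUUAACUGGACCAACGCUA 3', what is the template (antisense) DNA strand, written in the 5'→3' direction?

Replace U with T to get the coding DNA strand: AATGCTCTCAATGGGTTCACCTATTTTTTGCATTAGGGAGGCGATTAACTGGACCAACGCTA. The template strand is its reverse complement (complement TTACGAGAGTTACCCAAGTGGATAAAAAACGTAATCCCTCCGCTAATTGACCTGGTTGCGAT, then reverse).

5'-TAGCGTTGGTCCAGTTAATCGCCTCCCTAATGCAAAAAATAGGTGAACCCATTGAGAGCATT-3'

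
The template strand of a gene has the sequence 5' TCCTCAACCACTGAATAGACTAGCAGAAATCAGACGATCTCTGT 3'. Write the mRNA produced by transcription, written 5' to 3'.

5'-ACAGAGAUCGUCUGAUUUCUGCUAGUCUAUUCAGUGGUUGAGGA-3'

RNA polymerase reads the template 3'→5' and synthesizes mRNA 5'→3' by base-pairing (A→U, T→A, G↔C). The complement of the template is AGGAGTTGGTGACTTATCTGATCGTCTTTAGTCTGCTAGAGACA; antiparallel, so 5'→3' the coding strand is ACAGAGATCGTCTGATTTCTGCTAGTCTATTCAGTGGTTGAGGA. Replace T with U for the mRNA.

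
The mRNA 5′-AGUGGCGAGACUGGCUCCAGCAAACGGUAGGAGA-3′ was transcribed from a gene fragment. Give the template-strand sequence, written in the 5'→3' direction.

5'-TCTCCTACCGTTTGCTGGAGCCAGTCTCGCCACT-3'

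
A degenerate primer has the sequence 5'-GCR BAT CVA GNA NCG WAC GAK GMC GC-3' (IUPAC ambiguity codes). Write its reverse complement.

5'-GCGKCMTCGTWCGNTNCTBGATVYGC-3'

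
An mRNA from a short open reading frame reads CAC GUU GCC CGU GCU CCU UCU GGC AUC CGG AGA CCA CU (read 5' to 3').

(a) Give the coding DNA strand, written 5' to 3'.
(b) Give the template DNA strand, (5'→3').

(a) The coding strand matches the mRNA with U→T.
(b) The template strand is the reverse complement of the coding strand.

(a) 5'-CACGTTGCCCGTGCTCCTTCTGGCATCCGGAGACCACT-3'
(b) 5'-AGTGGTCTCCGGATGCCAGAAGGAGCACGGGCAACGTG-3'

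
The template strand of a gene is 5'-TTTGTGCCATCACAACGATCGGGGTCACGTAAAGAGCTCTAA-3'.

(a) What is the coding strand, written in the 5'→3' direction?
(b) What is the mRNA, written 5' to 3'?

(a) 5'-TTAGAGCTCTTTACGTGACCCCGATCGTTGTGATGGCACAAA-3'
(b) 5'-UUAGAGCUCUUUACGUGACCCCGAUCGUUGUGAUGGCACAAA-3'

(a) The coding strand is the reverse complement of the template: complement AAACACGGTAGTGTTGCTAGCCCCAGTGCATTTCTCGAGATT, then reverse.
(b) mRNA has the coding-strand sequence with T→U.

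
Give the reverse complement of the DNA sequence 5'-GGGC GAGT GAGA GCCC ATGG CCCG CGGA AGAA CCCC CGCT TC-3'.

Reading the sequence 3'→5' and pairing each base (A↔T, G↔C) gives the reverse complement directly.

5'-GAAGCGGGGGTTCTTCCGCGGGCCATGGGCTCTCACTCGCCC-3'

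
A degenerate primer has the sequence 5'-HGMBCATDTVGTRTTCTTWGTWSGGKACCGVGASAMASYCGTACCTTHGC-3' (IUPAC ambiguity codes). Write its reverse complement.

Standard pairs A↔T, G↔C; ambiguity codes pair R↔Y, M↔K, W↔W, S↔S, B↔V, D↔H. Complement (DCKVGTAHABCAYAAGAAWCAWSCCMTGGCBCTSTKTSRGCATGGAADCG), then reverse for 5'→3'.

5'-GCDAAGGTACGRSTKTSTCBCGGTMCCSWACWAAGAAYACBAHATGVKCD-3'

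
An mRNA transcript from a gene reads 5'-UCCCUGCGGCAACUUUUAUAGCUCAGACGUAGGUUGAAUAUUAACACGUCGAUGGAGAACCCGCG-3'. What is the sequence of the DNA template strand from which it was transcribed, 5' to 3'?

5'-CGCGGGTTCTCCATCGACGTGTTAATATTCAACCTACGTCTGAGCTATAAAAGTTGCCGCAGGGA-3'

Replace U with T to get the coding DNA strand: TCCCTGCGGCAACTTTTATAGCTCAGACGTAGGTTGAATATTAACACGTCGATGGAGAACCCGCG. The template strand is its reverse complement (complement AGGGACGCCGTTGAAAATATCGAGTCTGCATCCAACTTATAATTGTGCAGCTACCTCTTGGGCGC, then reverse).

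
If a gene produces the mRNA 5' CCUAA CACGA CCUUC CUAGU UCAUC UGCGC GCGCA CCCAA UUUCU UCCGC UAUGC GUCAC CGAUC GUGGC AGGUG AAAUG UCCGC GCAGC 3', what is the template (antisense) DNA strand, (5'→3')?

5'-GCTGCGCGGACATTTCACCTGCCACGATCGGTGACGCATAGCGGAAGAAATTGGGTGCGCGCGCAGATGAACTAGGAAGGTCGTGTTAGG-3'

Replace U with T to get the coding DNA strand: CCTAACACGACCTTCCTAGTTCATCTGCGCGCGCACCCAATTTCTTCCGCTATGCGTCACCGATCGTGGCAGGTGAAATGTCCGCGCAGC. The template strand is its reverse complement (complement GGATTGTGCTGGAAGGATCAAGTAGACGCGCGCGTGGGTTAAAGAAGGCGATACGCAGTGGCTAGCACCGTCCACTTTACAGGCGCGTCG, then reverse).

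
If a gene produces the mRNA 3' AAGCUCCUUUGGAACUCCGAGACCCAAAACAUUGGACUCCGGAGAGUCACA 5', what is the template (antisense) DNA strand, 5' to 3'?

5'-TTCGAGGAAACCTTGAGGCTCTGGGTTTTGTAACCTGAGGCCTCTCAGTGT-3'

Written 5'→3' the mRNA is ACACUGAGAGGCCUCAGGUUACAAAACCCAGAGCCUCAAGGUUUCCUCGAA, so the coding DNA strand is ACACTGAGAGGCCTCAGGTTACAAAACCCAGAGCCTCAAGGTTTCCTCGAA. The template is its reverse complement.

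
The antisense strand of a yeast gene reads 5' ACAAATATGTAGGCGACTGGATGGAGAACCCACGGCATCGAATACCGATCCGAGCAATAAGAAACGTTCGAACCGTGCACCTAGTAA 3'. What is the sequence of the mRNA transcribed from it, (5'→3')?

RNA polymerase reads the template 3'→5' and synthesizes mRNA 5'→3' by base-pairing (A→U, T→A, G↔C). The complement of the template is TGTTTATACATCCGCTGACCTACCTCTTGGGTGCCGTAGCTTATGGCTAGGCTCGTTATTCTTTGCAAGCTTGGCACGTGGATCATT; antiparallel, so 5'→3' the coding strand is TTACTAGGTGCACGGTTCGAACGTTTCTTATTGCTCGGATCGGTATTCGATGCCGTGGGTTCTCCATCCAGTCGCCTACATATTTGT. Replace T with U for the mRNA.

5'-UUACUAGGUGCACGGUUCGAACGUUUCUUAUUGCUCGGAUCGGUAUUCGAUGCCGUGGGUUCUCCAUCCAGUCGCCUACAUAUUUGU-3'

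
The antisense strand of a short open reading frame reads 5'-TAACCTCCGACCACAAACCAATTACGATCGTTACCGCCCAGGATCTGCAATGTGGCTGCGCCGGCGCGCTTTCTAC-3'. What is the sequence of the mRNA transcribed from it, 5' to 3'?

5′-GUAGAAAGCGCGCCGGCGCAGCCACAUUGCAGAUCCUGGGCGGUAACGAUCGUAAUUGGUUUGUGGUCGGAGGUUA-3′

The mRNA has the sequence of the coding strand (reverse complement of the template) with T→U. Reverse complement of TAACCTCCGACCACAAACCAATTACGATCGTTACCGCCCAGGATCTGCAATGTGGCTGCGCCGGCGCGCTTTCTAC is GTAGAAAGCGCGCCGGCGCAGCCACATTGCAGATCCTGGGCGGTAACGATCGTAATTGGTTTGTGGTCGGAGGTTA; then T→U.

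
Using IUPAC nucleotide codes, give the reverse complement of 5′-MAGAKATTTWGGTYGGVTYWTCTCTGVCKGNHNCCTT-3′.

5'-AAGGNDNCMGBCAGAGAWRABCCRACCWAAATMTCTK-3'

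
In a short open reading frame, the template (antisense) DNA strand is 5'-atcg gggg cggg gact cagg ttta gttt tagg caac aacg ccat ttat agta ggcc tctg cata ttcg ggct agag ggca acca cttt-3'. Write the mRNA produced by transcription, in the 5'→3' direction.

RNA polymerase reads the template 3'→5' and synthesizes mRNA 5'→3' by base-pairing (A→U, T→A, G↔C). The complement of the template is TAGCCCCCGCCCCTGAGTCCAAATCAAAATCCGTTGTTGCGGTAAATATCATCCGGAGACGTATAAGCCCGATCTCCCGTTGGTGAAA; antiparallel, so 5'→3' the coding strand is AAAGTGGTTGCCCTCTAGCCCGAATATGCAGAGGCCTACTATAAATGGCGTTGTTGCCTAAAACTAAACCTGAGTCCCCGCCCCCGAT. Replace T with U for the mRNA.

5'-AAAGUGGUUGCCCUCUAGCCCGAAUAUGCAGAGGCCUACUAUAAAUGGCGUUGUUGCCUAAAACUAAACCUGAGUCCCCGCCCCCGAU-3'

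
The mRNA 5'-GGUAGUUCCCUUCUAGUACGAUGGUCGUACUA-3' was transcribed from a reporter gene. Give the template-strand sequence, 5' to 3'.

5'-TAGTACGACCATCGTACTAGAAGGGAACTACC-3'

Replace U with T to get the coding DNA strand: GGTAGTTCCCTTCTAGTACGATGGTCGTACTA. The template strand is its reverse complement (complement CCATCAAGGGAAGATCATGCTACCAGCATGAT, then reverse).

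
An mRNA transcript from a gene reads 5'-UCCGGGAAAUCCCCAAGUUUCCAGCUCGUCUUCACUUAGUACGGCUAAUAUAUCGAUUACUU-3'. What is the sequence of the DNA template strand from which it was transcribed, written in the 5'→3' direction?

5'-AAGTAATCGATATATTAGCCGTACTAAGTGAAGACGAGCTGGAAACTTGGGGATTTCCCGGA-3'

Replace U with T to get the coding DNA strand: TCCGGGAAATCCCCAAGTTTCCAGCTCGTCTTCACTTAGTACGGCTAATATATCGATTACTT. The template strand is its reverse complement (complement AGGCCCTTTAGGGGTTCAAAGGTCGAGCAGAAGTGAATCATGCCGATTATATAGCTAATGAA, then reverse).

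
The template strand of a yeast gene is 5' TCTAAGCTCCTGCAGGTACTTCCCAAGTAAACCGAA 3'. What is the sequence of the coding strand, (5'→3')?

5'-TTCGGTTTACTTGGGAAGTACCTGCAGGAGCTTAGA-3'

The coding strand is complementary and antiparallel to the template: take the complement (A↔T, G↔C) and reverse.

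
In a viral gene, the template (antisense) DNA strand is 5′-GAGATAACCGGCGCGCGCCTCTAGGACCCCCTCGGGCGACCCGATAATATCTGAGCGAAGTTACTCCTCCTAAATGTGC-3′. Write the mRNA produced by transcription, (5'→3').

5'-GCACAUUUAGGAGGAGUAACUUCGCUCAGAUAUUAUCGGGUCGCCCGAGGGGGUCCUAGAGGCGCGCGCCGGUUAUCUC-3'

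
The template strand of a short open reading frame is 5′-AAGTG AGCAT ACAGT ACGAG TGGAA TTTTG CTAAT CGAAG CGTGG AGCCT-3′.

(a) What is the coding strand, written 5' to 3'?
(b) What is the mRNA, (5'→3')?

(a) 5'-AGGCTCCACGCTTCGATTAGCAAAATTCCACTCGTACTGTATGCTCACTT-3'
(b) 5'-AGGCUCCACGCUUCGAUUAGCAAAAUUCCACUCGUACUGUAUGCUCACUU-3'

(a) The coding strand is the reverse complement of the template: complement TTCACTCGTATGTCATGCTCACCTTAAAACGATTAGCTTCGCACCTCGGA, then reverse.
(b) mRNA has the coding-strand sequence with T→U.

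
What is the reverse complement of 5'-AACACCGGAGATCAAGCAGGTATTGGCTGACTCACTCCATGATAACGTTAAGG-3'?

Complement each base (A↔T, G↔C): TTGTGGCCTCTAGTTCGTCCATAACCGACTGAGTGAGGTACTATTGCAATTCC. Then reverse.

5′-CCTTAACGTTATCATGGAGTGAGTCAGCCAATACCTGCTTGATCTCCGGTGTT-3′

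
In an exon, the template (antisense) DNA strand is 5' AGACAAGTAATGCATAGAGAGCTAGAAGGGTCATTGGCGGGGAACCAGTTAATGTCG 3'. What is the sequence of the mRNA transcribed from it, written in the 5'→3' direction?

RNA polymerase reads the template 3'→5' and synthesizes mRNA 5'→3' by base-pairing (A→U, T→A, G↔C). The complement of the template is TCTGTTCATTACGTATCTCTCGATCTTCCCAGTAACCGCCCCTTGGTCAATTACAGC; antiparallel, so 5'→3' the coding strand is CGACATTAACTGGTTCCCCGCCAATGACCCTTCTAGCTCTCTATGCATTACTTGTCT. Replace T with U for the mRNA.

5'-CGACAUUAACUGGUUCCCCGCCAAUGACCCUUCUAGCUCUCUAUGCAUUACUUGUCU-3'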